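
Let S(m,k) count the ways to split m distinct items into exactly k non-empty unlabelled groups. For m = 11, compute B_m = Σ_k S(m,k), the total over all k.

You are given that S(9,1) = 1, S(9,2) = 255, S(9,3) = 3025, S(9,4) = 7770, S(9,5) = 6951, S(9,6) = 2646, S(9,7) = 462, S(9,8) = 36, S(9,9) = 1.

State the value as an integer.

678570

[10] T[10,1]:1*1+0=1 · T[10,2]:2*255+1=511 · T[10,3]:3*3025+255=9330 · T[10,4]:4*7770+3025=34105 · T[10,5]:5*6951+7770=42525 · T[10,6]:6*2646+6951=22827 · T[10,7]:7*462+2646=5880 · T[10,8]:8*36+462=750 · T[10,9]:9*1+36=45 · T[10,10]:10*0+1=1
[11] T[11,1]:1*1+0=1 · T[11,2]:2*511+1=1023 · T[11,3]:3*9330+511=28501 · T[11,4]:4*34105+9330=145750 · T[11,5]:5*42525+34105=246730 · T[11,6]:6*22827+42525=179487 · T[11,7]:7*5880+22827=63987 · T[11,8]:8*750+5880=11880 · T[11,9]:9*45+750=1155 · T[11,10]:10*1+45=55 · T[11,11]:11*0+1=1
B_11 = ΣS(11,k) = 1+1023+28501+145750+246730+179487+63987+11880+1155+55+1 = 678570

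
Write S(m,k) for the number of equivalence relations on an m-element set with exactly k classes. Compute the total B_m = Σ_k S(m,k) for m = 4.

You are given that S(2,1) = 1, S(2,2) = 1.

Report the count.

15

row 3: T[3][1]=1·1+0=1  T[3][2]=2·1+1=3  T[3][3]=3·0+1=1
row 4: T[4][1]=1·1+0=1  T[4][2]=2·3+1=7  T[4][3]=3·1+3=6  T[4][4]=4·0+1=1
B_4 = ΣS(4,k) = 1+7+6+1 = 15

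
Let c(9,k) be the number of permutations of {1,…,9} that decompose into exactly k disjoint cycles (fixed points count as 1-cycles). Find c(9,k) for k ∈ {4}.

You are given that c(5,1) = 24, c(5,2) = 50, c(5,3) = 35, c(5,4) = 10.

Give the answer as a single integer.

67284

i=6: T(6,1)=0+5·24=120 | T(6,2)=24+5·50=274 | T(6,3)=50+5·35=225 | T(6,4)=35+5·10=85
i=7: T(7,2)=120+6·274=1764 | T(7,3)=274+6·225=1624 | T(7,4)=225+6·85=735
i=8: T(8,3)=1764+7·1624=13132 | T(8,4)=1624+7·735=6769
i=9: T(9,4)=13132+8·6769=67284
Read c(9,4) = 67284.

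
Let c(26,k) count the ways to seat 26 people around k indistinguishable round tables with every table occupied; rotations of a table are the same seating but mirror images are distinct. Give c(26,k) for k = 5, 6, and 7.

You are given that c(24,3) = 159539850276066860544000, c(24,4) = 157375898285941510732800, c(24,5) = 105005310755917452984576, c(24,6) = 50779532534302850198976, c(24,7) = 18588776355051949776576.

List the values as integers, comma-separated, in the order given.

[25] T[25,4]:24*157375898285941510732800+159539850276066860544000=3936561409138663118131200 · T[25,5]:24*105005310755917452984576+157375898285941510732800=2677503356427960382362624 · T[25,6]:24*50779532534302850198976+105005310755917452984576=1323714091579185857760000 · T[25,7]:24*18588776355051949776576+50779532534302850198976=496910165055549644836800
[26] T[26,5]:25*2677503356427960382362624+3936561409138663118131200=70874145319837672677196800 · T[26,6]:25*1323714091579185857760000+2677503356427960382362624=35770355645907606826362624 · T[26,7]:25*496910165055549644836800+1323714091579185857760000=13746468217967926978680000
Read c(26,5) = 70874145319837672677196800, c(26,6) = 35770355645907606826362624, c(26,7) = 13746468217967926978680000.

70874145319837672677196800, 35770355645907606826362624, 13746468217967926978680000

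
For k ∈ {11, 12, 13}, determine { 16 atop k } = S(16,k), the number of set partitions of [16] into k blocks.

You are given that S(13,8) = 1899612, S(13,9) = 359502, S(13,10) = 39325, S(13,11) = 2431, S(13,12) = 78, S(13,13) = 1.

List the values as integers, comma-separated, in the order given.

[14] T[14,9]:9*359502+1899612=5135130 · T[14,10]:10*39325+359502=752752 · T[14,11]:11*2431+39325=66066 · T[14,12]:12*78+2431=3367 · T[14,13]:13*1+78=91
[15] T[15,10]:10*752752+5135130=12662650 · T[15,11]:11*66066+752752=1479478 · T[15,12]:12*3367+66066=106470 · T[15,13]:13*91+3367=4550
[16] T[16,11]:11*1479478+12662650=28936908 · T[16,12]:12*106470+1479478=2757118 · T[16,13]:13*4550+106470=165620
Read S(16,11) = 28936908, S(16,12) = 2757118, S(16,13) = 165620.

28936908, 2757118, 165620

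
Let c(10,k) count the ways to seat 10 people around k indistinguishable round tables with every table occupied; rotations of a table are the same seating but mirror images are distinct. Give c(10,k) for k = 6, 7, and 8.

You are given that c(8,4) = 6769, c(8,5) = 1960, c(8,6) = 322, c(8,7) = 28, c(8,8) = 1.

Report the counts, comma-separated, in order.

63273, 9450, 870

[9] T[9,5]:8*1960+6769=22449 · T[9,6]:8*322+1960=4536 · T[9,7]:8*28+322=546 · T[9,8]:8*1+28=36
[10] T[10,6]:9*4536+22449=63273 · T[10,7]:9*546+4536=9450 · T[10,8]:9*36+546=870
Read c(10,6) = 63273, c(10,7) = 9450, c(10,8) = 870.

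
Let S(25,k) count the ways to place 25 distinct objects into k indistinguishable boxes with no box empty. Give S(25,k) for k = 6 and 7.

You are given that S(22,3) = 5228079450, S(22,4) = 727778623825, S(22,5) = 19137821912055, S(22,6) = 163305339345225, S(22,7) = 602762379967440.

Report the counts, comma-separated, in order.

r23: T_23,4=4×727778623825+5228079450=2916342574750; T_23,5=5×19137821912055+727778623825=96416888184100; T_23,6=6×163305339345225+19137821912055=998969857983405; T_23,7=7×602762379967440+163305339345225=4382641999117305
r24: T_24,5=5×96416888184100+2916342574750=485000783495250; T_24,6=6×998969857983405+96416888184100=6090236036084530; T_24,7=7×4382641999117305+998969857983405=31677463851804540
r25: T_25,6=6×6090236036084530+485000783495250=37026417000002430; T_25,7=7×31677463851804540+6090236036084530=227832482998716310
Read S(25,6) = 37026417000002430, S(25,7) = 227832482998716310.

37026417000002430, 227832482998716310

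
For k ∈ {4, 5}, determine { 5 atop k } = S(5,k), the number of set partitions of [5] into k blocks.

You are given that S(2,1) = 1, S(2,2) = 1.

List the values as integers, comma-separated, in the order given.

10, 1

row 3: T[3][2]=2·1+1=3  T[3][3]=3·0+1=1
row 4: T[4][3]=3·1+3=6  T[4][4]=4·0+1=1
row 5: T[5][4]=4·1+6=10  T[5][5]=5·0+1=1
Read S(5,4) = 10, S(5,5) = 1.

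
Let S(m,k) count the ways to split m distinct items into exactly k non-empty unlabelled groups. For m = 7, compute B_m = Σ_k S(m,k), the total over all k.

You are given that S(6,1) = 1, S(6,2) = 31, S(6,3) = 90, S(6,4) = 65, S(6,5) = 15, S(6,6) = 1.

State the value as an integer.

r7: T_7,1=1×1+0=1; T_7,2=2×31+1=63; T_7,3=3×90+31=301; T_7,4=4×65+90=350; T_7,5=5×15+65=140; T_7,6=6×1+15=21; T_7,7=7×0+1=1
B_7 = ΣS(7,k) = 1+63+301+350+140+21+1 = 877

877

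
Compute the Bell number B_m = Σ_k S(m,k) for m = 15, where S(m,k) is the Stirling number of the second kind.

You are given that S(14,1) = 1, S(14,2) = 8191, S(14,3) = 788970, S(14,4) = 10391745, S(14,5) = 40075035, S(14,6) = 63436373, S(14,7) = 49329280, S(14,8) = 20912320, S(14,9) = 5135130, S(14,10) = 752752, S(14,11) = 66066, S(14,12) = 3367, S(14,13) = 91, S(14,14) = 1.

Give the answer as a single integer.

1382958545

r15: T_15,1=1×1+0=1; T_15,2=2×8191+1=16383; T_15,3=3×788970+8191=2375101; T_15,4=4×10391745+788970=42355950; T_15,5=5×40075035+10391745=210766920; T_15,6=6×63436373+40075035=420693273; T_15,7=7×49329280+63436373=408741333; T_15,8=8×20912320+49329280=216627840; T_15,9=9×5135130+20912320=67128490; T_15,10=10×752752+5135130=12662650; T_15,11=11×66066+752752=1479478; T_15,12=12×3367+66066=106470; T_15,13=13×91+3367=4550; T_15,14=14×1+91=105; T_15,15=15×0+1=1
B_15 = ΣS(15,k) = 1+16383+2375101+42355950+210766920+420693273+408741333+216627840+67128490+12662650+1479478+106470+4550+105+1 = 1382958545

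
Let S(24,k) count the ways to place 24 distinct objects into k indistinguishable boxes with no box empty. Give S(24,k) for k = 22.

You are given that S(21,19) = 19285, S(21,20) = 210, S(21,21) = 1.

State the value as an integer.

row 22: T[22][20]=20·210+19285=23485  T[22][21]=21·1+210=231  T[22][22]=22·0+1=1
row 23: T[23][21]=21·231+23485=28336  T[23][22]=22·1+231=253
row 24: T[24][22]=22·253+28336=33902
Read S(24,22) = 33902.

33902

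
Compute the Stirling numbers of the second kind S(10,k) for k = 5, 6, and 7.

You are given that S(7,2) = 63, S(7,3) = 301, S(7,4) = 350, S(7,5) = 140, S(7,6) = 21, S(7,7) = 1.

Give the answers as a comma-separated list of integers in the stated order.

[8] T[8,3]:3*301+63=966 · T[8,4]:4*350+301=1701 · T[8,5]:5*140+350=1050 · T[8,6]:6*21+140=266 · T[8,7]:7*1+21=28
[9] T[9,4]:4*1701+966=7770 · T[9,5]:5*1050+1701=6951 · T[9,6]:6*266+1050=2646 · T[9,7]:7*28+266=462
[10] T[10,5]:5*6951+7770=42525 · T[10,6]:6*2646+6951=22827 · T[10,7]:7*462+2646=5880
Read S(10,5) = 42525, S(10,6) = 22827, S(10,7) = 5880.

42525, 22827, 5880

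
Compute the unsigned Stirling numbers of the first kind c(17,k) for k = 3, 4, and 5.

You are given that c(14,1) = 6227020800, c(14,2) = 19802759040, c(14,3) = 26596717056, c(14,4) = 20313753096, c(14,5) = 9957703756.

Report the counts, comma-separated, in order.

r15: T_15,1=14×6227020800+0=87178291200; T_15,2=14×19802759040+6227020800=283465647360; T_15,3=14×26596717056+19802759040=392156797824; T_15,4=14×20313753096+26596717056=310989260400; T_15,5=14×9957703756+20313753096=159721605680
r16: T_16,2=15×283465647360+87178291200=4339163001600; T_16,3=15×392156797824+283465647360=6165817614720; T_16,4=15×310989260400+392156797824=5056995703824; T_16,5=15×159721605680+310989260400=2706813345600
r17: T_17,3=16×6165817614720+4339163001600=102992244837120; T_17,4=16×5056995703824+6165817614720=87077748875904; T_17,5=16×2706813345600+5056995703824=48366009233424
Read c(17,3) = 102992244837120, c(17,4) = 87077748875904, c(17,5) = 48366009233424.

102992244837120, 87077748875904, 48366009233424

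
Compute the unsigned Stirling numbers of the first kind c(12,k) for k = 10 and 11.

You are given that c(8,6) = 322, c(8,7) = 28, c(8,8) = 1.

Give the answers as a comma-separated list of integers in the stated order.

1925, 66

i=9: T(9,7)=322+8·28=546 | T(9,8)=28+8·1=36 | T(9,9)=1+8·0=1
i=10: T(10,8)=546+9·36=870 | T(10,9)=36+9·1=45 | T(10,10)=1+9·0=1
i=11: T(11,9)=870+10·45=1320 | T(11,10)=45+10·1=55 | T(11,11)=1+10·0=1
i=12: T(12,10)=1320+11·55=1925 | T(12,11)=55+11·1=66
Read c(12,10) = 1925, c(12,11) = 66.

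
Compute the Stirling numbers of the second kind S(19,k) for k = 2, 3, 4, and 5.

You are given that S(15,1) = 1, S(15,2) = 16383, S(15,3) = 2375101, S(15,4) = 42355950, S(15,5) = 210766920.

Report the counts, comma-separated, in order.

262143, 193448101, 11259666950, 147589284710

row 16: T[16][1]=1·1+0=1  T[16][2]=2·16383+1=32767  T[16][3]=3·2375101+16383=7141686  T[16][4]=4·42355950+2375101=171798901  T[16][5]=5·210766920+42355950=1096190550
row 17: T[17][1]=1·1+0=1  T[17][2]=2·32767+1=65535  T[17][3]=3·7141686+32767=21457825  T[17][4]=4·171798901+7141686=694337290  T[17][5]=5·1096190550+171798901=5652751651
row 18: T[18][1]=1·1+0=1  T[18][2]=2·65535+1=131071  T[18][3]=3·21457825+65535=64439010  T[18][4]=4·694337290+21457825=2798806985  T[18][5]=5·5652751651+694337290=28958095545
row 19: T[19][2]=2·131071+1=262143  T[19][3]=3·64439010+131071=193448101  T[19][4]=4·2798806985+64439010=11259666950  T[19][5]=5·28958095545+2798806985=147589284710
Read S(19,2) = 262143, S(19,3) = 193448101, S(19,4) = 11259666950, S(19,5) = 147589284710.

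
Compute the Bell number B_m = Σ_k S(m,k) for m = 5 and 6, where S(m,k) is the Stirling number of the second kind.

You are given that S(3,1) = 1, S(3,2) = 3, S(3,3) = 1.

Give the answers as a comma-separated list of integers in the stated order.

52, 203

i=4: T(4,1)=0+1·1=1 | T(4,2)=1+2·3=7 | T(4,3)=3+3·1=6 | T(4,4)=1+4·0=1
i=5: T(5,1)=0+1·1=1 | T(5,2)=1+2·7=15 | T(5,3)=7+3·6=25 | T(5,4)=6+4·1=10 | T(5,5)=1+5·0=1
i=6: T(6,1)=0+1·1=1 | T(6,2)=1+2·15=31 | T(6,3)=15+3·25=90 | T(6,4)=25+4·10=65 | T(6,5)=10+5·1=15 | T(6,6)=1+6·0=1
B_5 = ΣS(5,k) = 1+15+25+10+1 = 52
B_6 = ΣS(6,k) = 1+31+90+65+15+1 = 203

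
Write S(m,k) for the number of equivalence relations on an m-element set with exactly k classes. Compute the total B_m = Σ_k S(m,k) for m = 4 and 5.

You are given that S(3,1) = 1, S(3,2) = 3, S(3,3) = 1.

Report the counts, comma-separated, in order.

i=4: T(4,1)=0+1·1=1 | T(4,2)=1+2·3=7 | T(4,3)=3+3·1=6 | T(4,4)=1+4·0=1
i=5: T(5,1)=0+1·1=1 | T(5,2)=1+2·7=15 | T(5,3)=7+3·6=25 | T(5,4)=6+4·1=10 | T(5,5)=1+5·0=1
B_4 = ΣS(4,k) = 1+7+6+1 = 15
B_5 = ΣS(5,k) = 1+15+25+10+1 = 52

15, 52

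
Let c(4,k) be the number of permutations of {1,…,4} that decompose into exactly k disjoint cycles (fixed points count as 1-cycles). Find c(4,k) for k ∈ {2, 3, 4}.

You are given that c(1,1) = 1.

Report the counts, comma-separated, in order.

@2  (2,1):1·1+0→1, (2,2):0·1+1→1
@3  (3,1):1·2+0→2, (3,2):1·2+1→3, (3,3):0·2+1→1
@4  (4,2):3·3+2→11, (4,3):1·3+3→6, (4,4):0·3+1→1
Read c(4,2) = 11, c(4,3) = 6, c(4,4) = 1.

11, 6, 1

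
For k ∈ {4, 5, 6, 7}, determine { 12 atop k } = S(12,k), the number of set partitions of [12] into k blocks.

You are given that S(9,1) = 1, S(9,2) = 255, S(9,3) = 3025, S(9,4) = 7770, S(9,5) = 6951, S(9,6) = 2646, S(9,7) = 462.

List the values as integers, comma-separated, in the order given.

611501, 1379400, 1323652, 627396

row 10: T[10][2]=2·255+1=511  T[10][3]=3·3025+255=9330  T[10][4]=4·7770+3025=34105  T[10][5]=5·6951+7770=42525  T[10][6]=6·2646+6951=22827  T[10][7]=7·462+2646=5880
row 11: T[11][3]=3·9330+511=28501  T[11][4]=4·34105+9330=145750  T[11][5]=5·42525+34105=246730  T[11][6]=6·22827+42525=179487  T[11][7]=7·5880+22827=63987
row 12: T[12][4]=4·145750+28501=611501  T[12][5]=5·246730+145750=1379400  T[12][6]=6·179487+246730=1323652  T[12][7]=7·63987+179487=627396
Read S(12,4) = 611501, S(12,5) = 1379400, S(12,6) = 1323652, S(12,7) = 627396.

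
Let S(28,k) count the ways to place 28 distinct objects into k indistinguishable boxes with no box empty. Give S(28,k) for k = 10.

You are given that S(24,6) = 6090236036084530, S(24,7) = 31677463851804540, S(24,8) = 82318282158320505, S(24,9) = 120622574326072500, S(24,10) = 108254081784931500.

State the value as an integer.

1538533978374777852325

r25: T_25,7=7×31677463851804540+6090236036084530=227832482998716310; T_25,8=8×82318282158320505+31677463851804540=690223721118368580; T_25,9=9×120622574326072500+82318282158320505=1167921451092973005; T_25,10=10×108254081784931500+120622574326072500=1203163392175387500
r26: T_26,8=8×690223721118368580+227832482998716310=5749622251945664950; T_26,9=9×1167921451092973005+690223721118368580=11201516780955125625; T_26,10=10×1203163392175387500+1167921451092973005=13199555372846848005
r27: T_27,9=9×11201516780955125625+5749622251945664950=106563273280541795575; T_27,10=10×13199555372846848005+11201516780955125625=143197070509423605675
r28: T_28,10=10×143197070509423605675+106563273280541795575=1538533978374777852325
Read S(28,10) = 1538533978374777852325.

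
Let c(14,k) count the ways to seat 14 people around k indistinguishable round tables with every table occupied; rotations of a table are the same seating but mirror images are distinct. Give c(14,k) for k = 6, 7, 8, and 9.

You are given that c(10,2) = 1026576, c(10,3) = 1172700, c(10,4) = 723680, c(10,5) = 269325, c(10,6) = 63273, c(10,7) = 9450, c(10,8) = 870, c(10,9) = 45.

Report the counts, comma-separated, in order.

3336118786, 790943153, 135036473, 16669653

i=11: T(11,3)=1026576+10·1172700=12753576 | T(11,4)=1172700+10·723680=8409500 | T(11,5)=723680+10·269325=3416930 | T(11,6)=269325+10·63273=902055 | T(11,7)=63273+10·9450=157773 | T(11,8)=9450+10·870=18150 | T(11,9)=870+10·45=1320
i=12: T(12,4)=12753576+11·8409500=105258076 | T(12,5)=8409500+11·3416930=45995730 | T(12,6)=3416930+11·902055=13339535 | T(12,7)=902055+11·157773=2637558 | T(12,8)=157773+11·18150=357423 | T(12,9)=18150+11·1320=32670
i=13: T(13,5)=105258076+12·45995730=657206836 | T(13,6)=45995730+12·13339535=206070150 | T(13,7)=13339535+12·2637558=44990231 | T(13,8)=2637558+12·357423=6926634 | T(13,9)=357423+12·32670=749463
i=14: T(14,6)=657206836+13·206070150=3336118786 | T(14,7)=206070150+13·44990231=790943153 | T(14,8)=44990231+13·6926634=135036473 | T(14,9)=6926634+13·749463=16669653
Read c(14,6) = 3336118786, c(14,7) = 790943153, c(14,8) = 135036473, c(14,9) = 16669653.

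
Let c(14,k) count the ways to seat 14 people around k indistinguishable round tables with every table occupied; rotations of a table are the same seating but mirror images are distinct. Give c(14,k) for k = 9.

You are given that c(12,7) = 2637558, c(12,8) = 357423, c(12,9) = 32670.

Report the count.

16669653

i=13: T(13,8)=2637558+12·357423=6926634 | T(13,9)=357423+12·32670=749463
i=14: T(14,9)=6926634+13·749463=16669653
Read c(14,9) = 16669653.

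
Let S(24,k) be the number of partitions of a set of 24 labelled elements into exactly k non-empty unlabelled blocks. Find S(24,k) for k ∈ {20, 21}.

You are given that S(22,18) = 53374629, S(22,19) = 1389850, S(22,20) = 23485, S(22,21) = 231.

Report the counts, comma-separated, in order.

116972779, 2454606

i=23: T(23,19)=53374629+19·1389850=79781779 | T(23,20)=1389850+20·23485=1859550 | T(23,21)=23485+21·231=28336
i=24: T(24,20)=79781779+20·1859550=116972779 | T(24,21)=1859550+21·28336=2454606
Read S(24,20) = 116972779, S(24,21) = 2454606.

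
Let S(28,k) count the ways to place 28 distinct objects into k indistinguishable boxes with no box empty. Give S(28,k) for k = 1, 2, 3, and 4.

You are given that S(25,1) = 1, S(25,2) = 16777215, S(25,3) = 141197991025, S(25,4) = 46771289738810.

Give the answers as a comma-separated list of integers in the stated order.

row 26: T[26][1]=1·1+0=1  T[26][2]=2·16777215+1=33554431  T[26][3]=3·141197991025+16777215=423610750290  T[26][4]=4·46771289738810+141197991025=187226356946265
row 27: T[27][1]=1·1+0=1  T[27][2]=2·33554431+1=67108863  T[27][3]=3·423610750290+33554431=1270865805301  T[27][4]=4·187226356946265+423610750290=749329038535350
row 28: T[28][1]=1·1+0=1  T[28][2]=2·67108863+1=134217727  T[28][3]=3·1270865805301+67108863=3812664524766  T[28][4]=4·749329038535350+1270865805301=2998587019946701
Read S(28,1) = 1, S(28,2) = 134217727, S(28,3) = 3812664524766, S(28,4) = 2998587019946701.

1, 134217727, 3812664524766, 2998587019946701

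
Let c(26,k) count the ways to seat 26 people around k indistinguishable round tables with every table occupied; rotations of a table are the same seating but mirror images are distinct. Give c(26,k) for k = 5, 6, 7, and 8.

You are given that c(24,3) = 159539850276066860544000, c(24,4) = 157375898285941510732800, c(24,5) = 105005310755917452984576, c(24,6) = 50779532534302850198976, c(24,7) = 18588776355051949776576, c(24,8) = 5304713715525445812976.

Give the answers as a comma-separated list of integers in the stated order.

i=25: T(25,4)=159539850276066860544000+24·157375898285941510732800=3936561409138663118131200 | T(25,5)=157375898285941510732800+24·105005310755917452984576=2677503356427960382362624 | T(25,6)=105005310755917452984576+24·50779532534302850198976=1323714091579185857760000 | T(25,7)=50779532534302850198976+24·18588776355051949776576=496910165055549644836800 | T(25,8)=18588776355051949776576+24·5304713715525445812976=145901905527662649288000
i=26: T(26,5)=3936561409138663118131200+25·2677503356427960382362624=70874145319837672677196800 | T(26,6)=2677503356427960382362624+25·1323714091579185857760000=35770355645907606826362624 | T(26,7)=1323714091579185857760000+25·496910165055549644836800=13746468217967926978680000 | T(26,8)=496910165055549644836800+25·145901905527662649288000=4144457803247115877036800
Read c(26,5) = 70874145319837672677196800, c(26,6) = 35770355645907606826362624, c(26,7) = 13746468217967926978680000, c(26,8) = 4144457803247115877036800.

70874145319837672677196800, 35770355645907606826362624, 13746468217967926978680000, 4144457803247115877036800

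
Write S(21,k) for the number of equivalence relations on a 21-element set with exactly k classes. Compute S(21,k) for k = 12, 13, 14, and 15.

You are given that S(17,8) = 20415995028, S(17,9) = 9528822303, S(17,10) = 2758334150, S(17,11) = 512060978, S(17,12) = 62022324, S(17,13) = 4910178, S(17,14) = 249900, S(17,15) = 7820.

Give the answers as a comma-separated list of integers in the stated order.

r18: T_18,9=9×9528822303+20415995028=106175395755; T_18,10=10×2758334150+9528822303=37112163803; T_18,11=11×512060978+2758334150=8391004908; T_18,12=12×62022324+512060978=1256328866; T_18,13=13×4910178+62022324=125854638; T_18,14=14×249900+4910178=8408778; T_18,15=15×7820+249900=367200
r19: T_19,10=10×37112163803+106175395755=477297033785; T_19,11=11×8391004908+37112163803=129413217791; T_19,12=12×1256328866+8391004908=23466951300; T_19,13=13×125854638+1256328866=2892439160; T_19,14=14×8408778+125854638=243577530; T_19,15=15×367200+8408778=13916778
r20: T_20,11=11×129413217791+477297033785=1900842429486; T_20,12=12×23466951300+129413217791=411016633391; T_20,13=13×2892439160+23466951300=61068660380; T_20,14=14×243577530+2892439160=6302524580; T_20,15=15×13916778+243577530=452329200
r21: T_21,12=12×411016633391+1900842429486=6833042030178; T_21,13=13×61068660380+411016633391=1204909218331; T_21,14=14×6302524580+61068660380=149304004500; T_21,15=15×452329200+6302524580=13087462580
Read S(21,12) = 6833042030178, S(21,13) = 1204909218331, S(21,14) = 149304004500, S(21,15) = 13087462580.

6833042030178, 1204909218331, 149304004500, 13087462580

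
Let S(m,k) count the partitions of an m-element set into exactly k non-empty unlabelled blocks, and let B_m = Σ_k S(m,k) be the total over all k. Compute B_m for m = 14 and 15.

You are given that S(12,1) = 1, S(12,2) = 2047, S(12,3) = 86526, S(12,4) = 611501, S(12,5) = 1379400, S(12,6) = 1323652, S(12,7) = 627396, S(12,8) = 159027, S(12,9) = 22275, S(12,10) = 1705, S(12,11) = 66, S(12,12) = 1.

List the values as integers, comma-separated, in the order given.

@13  (13,1):1·1+0→1, (13,2):2047·2+1→4095, (13,3):86526·3+2047→261625, (13,4):611501·4+86526→2532530, (13,5):1379400·5+611501→7508501, (13,6):1323652·6+1379400→9321312, (13,7):627396·7+1323652→5715424, (13,8):159027·8+627396→1899612, (13,9):22275·9+159027→359502, (13,10):1705·10+22275→39325, (13,11):66·11+1705→2431, (13,12):1·12+66→78, (13,13):0·13+1→1
@14  (14,1):1·1+0→1, (14,2):4095·2+1→8191, (14,3):261625·3+4095→788970, (14,4):2532530·4+261625→10391745, (14,5):7508501·5+2532530→40075035, (14,6):9321312·6+7508501→63436373, (14,7):5715424·7+9321312→49329280, (14,8):1899612·8+5715424→20912320, (14,9):359502·9+1899612→5135130, (14,10):39325·10+359502→752752, (14,11):2431·11+39325→66066, (14,12):78·12+2431→3367, (14,13):1·13+78→91, (14,14):0·14+1→1
@15  (15,1):1·1+0→1, (15,2):8191·2+1→16383, (15,3):788970·3+8191→2375101, (15,4):10391745·4+788970→42355950, (15,5):40075035·5+10391745→210766920, (15,6):63436373·6+40075035→420693273, (15,7):49329280·7+63436373→408741333, (15,8):20912320·8+49329280→216627840, (15,9):5135130·9+20912320→67128490, (15,10):752752·10+5135130→12662650, (15,11):66066·11+752752→1479478, (15,12):3367·12+66066→106470, (15,13):91·13+3367→4550, (15,14):1·14+91→105, (15,15):0·15+1→1
B_14 = ΣS(14,k) = 1+8191+788970+10391745+40075035+63436373+49329280+20912320+5135130+752752+66066+3367+91+1 = 190899322
B_15 = ΣS(15,k) = 1+16383+2375101+42355950+210766920+420693273+408741333+216627840+67128490+12662650+1479478+106470+4550+105+1 = 1382958545

190899322, 1382958545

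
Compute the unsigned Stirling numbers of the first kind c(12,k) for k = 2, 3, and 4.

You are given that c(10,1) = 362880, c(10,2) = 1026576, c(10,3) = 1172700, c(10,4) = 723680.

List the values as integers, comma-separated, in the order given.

[11] T[11,1]:10*362880+0=3628800 · T[11,2]:10*1026576+362880=10628640 · T[11,3]:10*1172700+1026576=12753576 · T[11,4]:10*723680+1172700=8409500
[12] T[12,2]:11*10628640+3628800=120543840 · T[12,3]:11*12753576+10628640=150917976 · T[12,4]:11*8409500+12753576=105258076
Read c(12,2) = 120543840, c(12,3) = 150917976, c(12,4) = 105258076.

120543840, 150917976, 105258076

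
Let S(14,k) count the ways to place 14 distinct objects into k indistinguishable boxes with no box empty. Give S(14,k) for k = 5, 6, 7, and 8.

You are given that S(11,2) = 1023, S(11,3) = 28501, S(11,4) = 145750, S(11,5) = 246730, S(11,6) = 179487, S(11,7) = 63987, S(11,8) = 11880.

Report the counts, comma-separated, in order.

[12] T[12,3]:3*28501+1023=86526 · T[12,4]:4*145750+28501=611501 · T[12,5]:5*246730+145750=1379400 · T[12,6]:6*179487+246730=1323652 · T[12,7]:7*63987+179487=627396 · T[12,8]:8*11880+63987=159027
[13] T[13,4]:4*611501+86526=2532530 · T[13,5]:5*1379400+611501=7508501 · T[13,6]:6*1323652+1379400=9321312 · T[13,7]:7*627396+1323652=5715424 · T[13,8]:8*159027+627396=1899612
[14] T[14,5]:5*7508501+2532530=40075035 · T[14,6]:6*9321312+7508501=63436373 · T[14,7]:7*5715424+9321312=49329280 · T[14,8]:8*1899612+5715424=20912320
Read S(14,5) = 40075035, S(14,6) = 63436373, S(14,7) = 49329280, S(14,8) = 20912320.

40075035, 63436373, 49329280, 20912320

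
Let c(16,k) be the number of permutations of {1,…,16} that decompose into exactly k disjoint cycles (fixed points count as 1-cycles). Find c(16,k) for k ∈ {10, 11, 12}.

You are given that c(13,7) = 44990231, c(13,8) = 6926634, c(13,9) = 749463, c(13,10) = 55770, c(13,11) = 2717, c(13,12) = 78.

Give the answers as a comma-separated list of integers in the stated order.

row 14: T[14][8]=13·6926634+44990231=135036473  T[14][9]=13·749463+6926634=16669653  T[14][10]=13·55770+749463=1474473  T[14][11]=13·2717+55770=91091  T[14][12]=13·78+2717=3731
row 15: T[15][9]=14·16669653+135036473=368411615  T[15][10]=14·1474473+16669653=37312275  T[15][11]=14·91091+1474473=2749747  T[15][12]=14·3731+91091=143325
row 16: T[16][10]=15·37312275+368411615=928095740  T[16][11]=15·2749747+37312275=78558480  T[16][12]=15·143325+2749747=4899622
Read c(16,10) = 928095740, c(16,11) = 78558480, c(16,12) = 4899622.

928095740, 78558480, 4899622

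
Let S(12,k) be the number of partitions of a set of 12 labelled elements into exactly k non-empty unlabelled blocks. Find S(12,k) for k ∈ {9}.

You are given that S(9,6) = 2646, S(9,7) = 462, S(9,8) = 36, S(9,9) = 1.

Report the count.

[10] T[10,7]:7*462+2646=5880 · T[10,8]:8*36+462=750 · T[10,9]:9*1+36=45
[11] T[11,8]:8*750+5880=11880 · T[11,9]:9*45+750=1155
[12] T[12,9]:9*1155+11880=22275
Read S(12,9) = 22275.

22275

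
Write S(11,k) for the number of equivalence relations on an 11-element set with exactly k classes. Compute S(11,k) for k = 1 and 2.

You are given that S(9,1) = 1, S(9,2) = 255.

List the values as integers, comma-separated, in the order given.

r10: T_10,1=1×1+0=1; T_10,2=2×255+1=511
r11: T_11,1=1×1+0=1; T_11,2=2×511+1=1023
Read S(11,1) = 1, S(11,2) = 1023.

1, 1023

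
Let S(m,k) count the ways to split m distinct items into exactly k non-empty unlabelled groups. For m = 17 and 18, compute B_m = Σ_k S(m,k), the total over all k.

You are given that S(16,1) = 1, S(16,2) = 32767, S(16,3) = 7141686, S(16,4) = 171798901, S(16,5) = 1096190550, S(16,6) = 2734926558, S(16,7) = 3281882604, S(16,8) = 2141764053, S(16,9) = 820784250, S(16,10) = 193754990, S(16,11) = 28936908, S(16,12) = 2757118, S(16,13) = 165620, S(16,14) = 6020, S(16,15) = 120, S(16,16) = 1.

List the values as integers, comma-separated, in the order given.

82864869804, 682076806159

r17: T_17,1=1×1+0=1; T_17,2=2×32767+1=65535; T_17,3=3×7141686+32767=21457825; T_17,4=4×171798901+7141686=694337290; T_17,5=5×1096190550+171798901=5652751651; T_17,6=6×2734926558+1096190550=17505749898; T_17,7=7×3281882604+2734926558=25708104786; T_17,8=8×2141764053+3281882604=20415995028; T_17,9=9×820784250+2141764053=9528822303; T_17,10=10×193754990+820784250=2758334150; T_17,11=11×28936908+193754990=512060978; T_17,12=12×2757118+28936908=62022324; T_17,13=13×165620+2757118=4910178; T_17,14=14×6020+165620=249900; T_17,15=15×120+6020=7820; T_17,16=16×1+120=136; T_17,17=17×0+1=1
r18: T_18,1=1×1+0=1; T_18,2=2×65535+1=131071; T_18,3=3×21457825+65535=64439010; T_18,4=4×694337290+21457825=2798806985; T_18,5=5×5652751651+694337290=28958095545; T_18,6=6×17505749898+5652751651=110687251039; T_18,7=7×25708104786+17505749898=197462483400; T_18,8=8×20415995028+25708104786=189036065010; T_18,9=9×9528822303+20415995028=106175395755; T_18,10=10×2758334150+9528822303=37112163803; T_18,11=11×512060978+2758334150=8391004908; T_18,12=12×62022324+512060978=1256328866; T_18,13=13×4910178+62022324=125854638; T_18,14=14×249900+4910178=8408778; T_18,15=15×7820+249900=367200; T_18,16=16×136+7820=9996; T_18,17=17×1+136=153; T_18,18=18×0+1=1
B_17 = ΣS(17,k) = 1+65535+21457825+694337290+5652751651+17505749898+25708104786+20415995028+9528822303+2758334150+512060978+62022324+4910178+249900+7820+136+1 = 82864869804
B_18 = ΣS(18,k) = 1+131071+64439010+2798806985+28958095545+110687251039+197462483400+189036065010+106175395755+37112163803+8391004908+1256328866+125854638+8408778+367200+9996+153+1 = 682076806159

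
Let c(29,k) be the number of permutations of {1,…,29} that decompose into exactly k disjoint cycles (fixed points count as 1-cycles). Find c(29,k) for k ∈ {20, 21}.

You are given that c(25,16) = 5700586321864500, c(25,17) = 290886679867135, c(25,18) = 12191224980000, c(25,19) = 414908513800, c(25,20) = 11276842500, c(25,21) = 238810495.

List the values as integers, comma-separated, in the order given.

r26: T_26,17=25×290886679867135+5700586321864500=12972753318542875; T_26,18=25×12191224980000+290886679867135=595667304367135; T_26,19=25×414908513800+12191224980000=22563937825000; T_26,20=25×11276842500+414908513800=696829576300; T_26,21=25×238810495+11276842500=17247104875
r27: T_27,18=26×595667304367135+12972753318542875=28460103232088385; T_27,19=26×22563937825000+595667304367135=1182329687817135; T_27,20=26×696829576300+22563937825000=40681506808800; T_27,21=26×17247104875+696829576300=1145254303050
r28: T_28,19=27×1182329687817135+28460103232088385=60383004803151030; T_28,20=27×40681506808800+1182329687817135=2280730371654735; T_28,21=27×1145254303050+40681506808800=71603372991150
r29: T_29,20=28×2280730371654735+60383004803151030=124243455209483610; T_29,21=28×71603372991150+2280730371654735=4285624815406935
Read c(29,20) = 124243455209483610, c(29,21) = 4285624815406935.

124243455209483610, 4285624815406935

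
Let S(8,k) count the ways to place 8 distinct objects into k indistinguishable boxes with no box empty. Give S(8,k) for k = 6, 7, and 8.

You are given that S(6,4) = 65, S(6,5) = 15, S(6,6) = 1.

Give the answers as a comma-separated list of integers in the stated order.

266, 28, 1

@7  (7,5):15·5+65→140, (7,6):1·6+15→21, (7,7):0·7+1→1
@8  (8,6):21·6+140→266, (8,7):1·7+21→28, (8,8):0·8+1→1
Read S(8,6) = 266, S(8,7) = 28, S(8,8) = 1.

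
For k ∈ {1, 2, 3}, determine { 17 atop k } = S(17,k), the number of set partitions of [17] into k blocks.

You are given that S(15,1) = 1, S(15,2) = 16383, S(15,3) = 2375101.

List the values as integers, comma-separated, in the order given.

row 16: T[16][1]=1·1+0=1  T[16][2]=2·16383+1=32767  T[16][3]=3·2375101+16383=7141686
row 17: T[17][1]=1·1+0=1  T[17][2]=2·32767+1=65535  T[17][3]=3·7141686+32767=21457825
Read S(17,1) = 1, S(17,2) = 65535, S(17,3) = 21457825.

1, 65535, 21457825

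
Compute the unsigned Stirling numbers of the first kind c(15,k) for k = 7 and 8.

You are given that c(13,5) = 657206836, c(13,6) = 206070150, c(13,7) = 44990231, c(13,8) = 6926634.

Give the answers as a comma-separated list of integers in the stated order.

14409322928, 2681453775

row 14: T[14][6]=13·206070150+657206836=3336118786  T[14][7]=13·44990231+206070150=790943153  T[14][8]=13·6926634+44990231=135036473
row 15: T[15][7]=14·790943153+3336118786=14409322928  T[15][8]=14·135036473+790943153=2681453775
Read c(15,7) = 14409322928, c(15,8) = 2681453775.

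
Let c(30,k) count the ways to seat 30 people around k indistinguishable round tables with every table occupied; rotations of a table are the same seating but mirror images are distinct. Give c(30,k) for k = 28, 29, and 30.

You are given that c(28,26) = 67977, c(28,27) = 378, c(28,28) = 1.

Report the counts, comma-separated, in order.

@29  (29,27):378·28+67977→78561, (29,28):1·28+378→406, (29,29):0·28+1→1
@30  (30,28):406·29+78561→90335, (30,29):1·29+406→435, (30,30):0·29+1→1
Read c(30,28) = 90335, c(30,29) = 435, c(30,30) = 1.

90335, 435, 1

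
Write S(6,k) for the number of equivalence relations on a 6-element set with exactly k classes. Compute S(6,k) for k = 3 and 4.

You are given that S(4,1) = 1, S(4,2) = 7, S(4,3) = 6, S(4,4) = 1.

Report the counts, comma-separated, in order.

i=5: T(5,2)=1+2·7=15 | T(5,3)=7+3·6=25 | T(5,4)=6+4·1=10
i=6: T(6,3)=15+3·25=90 | T(6,4)=25+4·10=65
Read S(6,3) = 90, S(6,4) = 65.

90, 65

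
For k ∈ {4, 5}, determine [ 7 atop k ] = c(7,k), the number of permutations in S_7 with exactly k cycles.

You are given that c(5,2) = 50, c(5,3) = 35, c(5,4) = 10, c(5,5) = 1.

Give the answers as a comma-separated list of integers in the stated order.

row 6: T[6][3]=5·35+50=225  T[6][4]=5·10+35=85  T[6][5]=5·1+10=15
row 7: T[7][4]=6·85+225=735  T[7][5]=6·15+85=175
Read c(7,4) = 735, c(7,5) = 175.

735, 175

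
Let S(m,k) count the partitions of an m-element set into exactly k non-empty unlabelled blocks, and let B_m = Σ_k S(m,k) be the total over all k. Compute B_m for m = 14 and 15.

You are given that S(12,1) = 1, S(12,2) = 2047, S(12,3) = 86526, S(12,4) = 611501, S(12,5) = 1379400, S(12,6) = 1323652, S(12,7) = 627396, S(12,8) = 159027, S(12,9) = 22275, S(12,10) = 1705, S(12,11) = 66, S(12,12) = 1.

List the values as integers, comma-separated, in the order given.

@13  (13,1):1·1+0→1, (13,2):2047·2+1→4095, (13,3):86526·3+2047→261625, (13,4):611501·4+86526→2532530, (13,5):1379400·5+611501→7508501, (13,6):1323652·6+1379400→9321312, (13,7):627396·7+1323652→5715424, (13,8):159027·8+627396→1899612, (13,9):22275·9+159027→359502, (13,10):1705·10+22275→39325, (13,11):66·11+1705→2431, (13,12):1·12+66→78, (13,13):0·13+1→1
@14  (14,1):1·1+0→1, (14,2):4095·2+1→8191, (14,3):261625·3+4095→788970, (14,4):2532530·4+261625→10391745, (14,5):7508501·5+2532530→40075035, (14,6):9321312·6+7508501→63436373, (14,7):5715424·7+9321312→49329280, (14,8):1899612·8+5715424→20912320, (14,9):359502·9+1899612→5135130, (14,10):39325·10+359502→752752, (14,11):2431·11+39325→66066, (14,12):78·12+2431→3367, (14,13):1·13+78→91, (14,14):0·14+1→1
@15  (15,1):1·1+0→1, (15,2):8191·2+1→16383, (15,3):788970·3+8191→2375101, (15,4):10391745·4+788970→42355950, (15,5):40075035·5+10391745→210766920, (15,6):63436373·6+40075035→420693273, (15,7):49329280·7+63436373→408741333, (15,8):20912320·8+49329280→216627840, (15,9):5135130·9+20912320→67128490, (15,10):752752·10+5135130→12662650, (15,11):66066·11+752752→1479478, (15,12):3367·12+66066→106470, (15,13):91·13+3367→4550, (15,14):1·14+91→105, (15,15):0·15+1→1
B_14 = ΣS(14,k) = 1+8191+788970+10391745+40075035+63436373+49329280+20912320+5135130+752752+66066+3367+91+1 = 190899322
B_15 = ΣS(15,k) = 1+16383+2375101+42355950+210766920+420693273+408741333+216627840+67128490+12662650+1479478+106470+4550+105+1 = 1382958545

190899322, 1382958545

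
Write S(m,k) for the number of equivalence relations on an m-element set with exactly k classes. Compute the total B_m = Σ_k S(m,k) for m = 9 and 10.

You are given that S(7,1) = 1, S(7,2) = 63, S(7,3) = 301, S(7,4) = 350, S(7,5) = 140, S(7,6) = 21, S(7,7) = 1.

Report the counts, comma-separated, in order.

row 8: T[8][1]=1·1+0=1  T[8][2]=2·63+1=127  T[8][3]=3·301+63=966  T[8][4]=4·350+301=1701  T[8][5]=5·140+350=1050  T[8][6]=6·21+140=266  T[8][7]=7·1+21=28  T[8][8]=8·0+1=1
row 9: T[9][1]=1·1+0=1  T[9][2]=2·127+1=255  T[9][3]=3·966+127=3025  T[9][4]=4·1701+966=7770  T[9][5]=5·1050+1701=6951  T[9][6]=6·266+1050=2646  T[9][7]=7·28+266=462  T[9][8]=8·1+28=36  T[9][9]=9·0+1=1
row 10: T[10][1]=1·1+0=1  T[10][2]=2·255+1=511  T[10][3]=3·3025+255=9330  T[10][4]=4·7770+3025=34105  T[10][5]=5·6951+7770=42525  T[10][6]=6·2646+6951=22827  T[10][7]=7·462+2646=5880  T[10][8]=8·36+462=750  T[10][9]=9·1+36=45  T[10][10]=10·0+1=1
B_9 = ΣS(9,k) = 1+255+3025+7770+6951+2646+462+36+1 = 21147
B_10 = ΣS(10,k) = 1+511+9330+34105+42525+22827+5880+750+45+1 = 115975

21147, 115975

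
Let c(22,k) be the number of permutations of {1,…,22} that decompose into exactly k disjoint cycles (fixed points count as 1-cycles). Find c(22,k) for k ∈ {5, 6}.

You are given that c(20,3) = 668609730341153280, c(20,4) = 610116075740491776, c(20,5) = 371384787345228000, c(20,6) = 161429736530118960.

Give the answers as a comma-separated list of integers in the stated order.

181664979520697076096, 83637381699544802976

row 21: T[21][4]=20·610116075740491776+668609730341153280=12870931245150988800  T[21][5]=20·371384787345228000+610116075740491776=8037811822645051776  T[21][6]=20·161429736530118960+371384787345228000=3599979517947607200
row 22: T[22][5]=21·8037811822645051776+12870931245150988800=181664979520697076096  T[22][6]=21·3599979517947607200+8037811822645051776=83637381699544802976
Read c(22,5) = 181664979520697076096, c(22,6) = 83637381699544802976.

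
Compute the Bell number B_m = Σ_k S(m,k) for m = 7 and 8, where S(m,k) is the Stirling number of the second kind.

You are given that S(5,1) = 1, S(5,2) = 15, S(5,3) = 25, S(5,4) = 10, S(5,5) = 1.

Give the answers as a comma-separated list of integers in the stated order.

877, 4140

@6  (6,1):1·1+0→1, (6,2):15·2+1→31, (6,3):25·3+15→90, (6,4):10·4+25→65, (6,5):1·5+10→15, (6,6):0·6+1→1
@7  (7,1):1·1+0→1, (7,2):31·2+1→63, (7,3):90·3+31→301, (7,4):65·4+90→350, (7,5):15·5+65→140, (7,6):1·6+15→21, (7,7):0·7+1→1
@8  (8,1):1·1+0→1, (8,2):63·2+1→127, (8,3):301·3+63→966, (8,4):350·4+301→1701, (8,5):140·5+350→1050, (8,6):21·6+140→266, (8,7):1·7+21→28, (8,8):0·8+1→1
B_7 = ΣS(7,k) = 1+63+301+350+140+21+1 = 877
B_8 = ΣS(8,k) = 1+127+966+1701+1050+266+28+1 = 4140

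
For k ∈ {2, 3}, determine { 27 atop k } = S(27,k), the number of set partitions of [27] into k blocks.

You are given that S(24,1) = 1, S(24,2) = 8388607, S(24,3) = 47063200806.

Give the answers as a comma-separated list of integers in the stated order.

r25: T_25,1=1×1+0=1; T_25,2=2×8388607+1=16777215; T_25,3=3×47063200806+8388607=141197991025
r26: T_26,1=1×1+0=1; T_26,2=2×16777215+1=33554431; T_26,3=3×141197991025+16777215=423610750290
r27: T_27,2=2×33554431+1=67108863; T_27,3=3×423610750290+33554431=1270865805301
Read S(27,2) = 67108863, S(27,3) = 1270865805301.

67108863, 1270865805301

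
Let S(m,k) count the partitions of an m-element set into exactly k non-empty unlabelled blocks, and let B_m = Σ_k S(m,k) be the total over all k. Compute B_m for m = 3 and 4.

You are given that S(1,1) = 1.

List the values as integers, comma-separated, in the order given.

5, 15

@2  (2,1):1·1+0→1, (2,2):0·2+1→1
@3  (3,1):1·1+0→1, (3,2):1·2+1→3, (3,3):0·3+1→1
@4  (4,1):1·1+0→1, (4,2):3·2+1→7, (4,3):1·3+3→6, (4,4):0·4+1→1
B_3 = ΣS(3,k) = 1+3+1 = 5
B_4 = ΣS(4,k) = 1+7+6+1 = 15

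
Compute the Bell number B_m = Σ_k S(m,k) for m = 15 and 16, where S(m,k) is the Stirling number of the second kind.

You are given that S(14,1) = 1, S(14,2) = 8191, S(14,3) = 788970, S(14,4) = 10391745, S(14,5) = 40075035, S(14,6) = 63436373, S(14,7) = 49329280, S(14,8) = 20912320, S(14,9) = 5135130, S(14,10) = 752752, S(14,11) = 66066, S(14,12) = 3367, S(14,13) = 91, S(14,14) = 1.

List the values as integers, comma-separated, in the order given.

1382958545, 10480142147

@15  (15,1):1·1+0→1, (15,2):8191·2+1→16383, (15,3):788970·3+8191→2375101, (15,4):10391745·4+788970→42355950, (15,5):40075035·5+10391745→210766920, (15,6):63436373·6+40075035→420693273, (15,7):49329280·7+63436373→408741333, (15,8):20912320·8+49329280→216627840, (15,9):5135130·9+20912320→67128490, (15,10):752752·10+5135130→12662650, (15,11):66066·11+752752→1479478, (15,12):3367·12+66066→106470, (15,13):91·13+3367→4550, (15,14):1·14+91→105, (15,15):0·15+1→1
@16  (16,1):1·1+0→1, (16,2):16383·2+1→32767, (16,3):2375101·3+16383→7141686, (16,4):42355950·4+2375101→171798901, (16,5):210766920·5+42355950→1096190550, (16,6):420693273·6+210766920→2734926558, (16,7):408741333·7+420693273→3281882604, (16,8):216627840·8+408741333→2141764053, (16,9):67128490·9+216627840→820784250, (16,10):12662650·10+67128490→193754990, (16,11):1479478·11+12662650→28936908, (16,12):106470·12+1479478→2757118, (16,13):4550·13+106470→165620, (16,14):105·14+4550→6020, (16,15):1·15+105→120, (16,16):0·16+1→1
B_15 = ΣS(15,k) = 1+16383+2375101+42355950+210766920+420693273+408741333+216627840+67128490+12662650+1479478+106470+4550+105+1 = 1382958545
B_16 = ΣS(16,k) = 1+32767+7141686+171798901+1096190550+2734926558+3281882604+2141764053+820784250+193754990+28936908+2757118+165620+6020+120+1 = 10480142147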